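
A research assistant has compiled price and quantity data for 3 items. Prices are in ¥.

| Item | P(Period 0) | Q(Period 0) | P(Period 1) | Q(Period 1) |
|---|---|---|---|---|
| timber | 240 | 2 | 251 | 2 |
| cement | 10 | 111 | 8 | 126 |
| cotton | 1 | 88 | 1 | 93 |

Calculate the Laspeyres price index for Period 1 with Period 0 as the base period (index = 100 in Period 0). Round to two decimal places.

Laspeyres price index uses base-period quantities as weights.
ΣP(Period 1)·Q(Period 0) = 251×2 + 8×111 + 1×88 = 502 + 888 + 88 = 1478
ΣP(Period 0)·Q(Period 0) = 240×2 + 10×111 + 1×88 = 480 + 1110 + 88 = 1678
Index = 1478 / 1678 × 100 = 88.0810

88.08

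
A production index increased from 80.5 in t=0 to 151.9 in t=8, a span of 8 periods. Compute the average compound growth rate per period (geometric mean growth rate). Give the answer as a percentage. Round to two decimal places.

8.26%

Growth factor = (151.9/80.5)^(1/8) = (1.886957)^(1/8) = 1.082606
Growth rate = 1.082606 − 1 = 0.082606 = 8.2606%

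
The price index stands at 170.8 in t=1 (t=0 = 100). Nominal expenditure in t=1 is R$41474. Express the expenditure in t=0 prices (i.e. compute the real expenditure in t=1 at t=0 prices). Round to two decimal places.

Real = Nominal ÷ (Index/100) = 41474 ÷ (170.8/100)
     = 41474 ÷ 1.708 = 24282.2014

24282.20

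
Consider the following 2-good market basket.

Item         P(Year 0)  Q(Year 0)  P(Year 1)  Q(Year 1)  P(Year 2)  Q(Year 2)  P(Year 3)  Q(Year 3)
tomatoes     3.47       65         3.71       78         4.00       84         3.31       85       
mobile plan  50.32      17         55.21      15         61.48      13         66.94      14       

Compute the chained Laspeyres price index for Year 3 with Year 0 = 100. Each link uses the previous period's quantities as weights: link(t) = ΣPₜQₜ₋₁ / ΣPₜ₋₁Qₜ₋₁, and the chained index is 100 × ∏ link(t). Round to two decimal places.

Link Year 0→Year 1:
ΣP(Year 1)Q(Year 0) = 3.71×65 + 55.21×17 = 241.15 + 938.57 = 1179.72
ΣP(Year 0)Q(Year 0) = 3.47×65 + 50.32×17 = 225.55 + 855.44 = 1080.99
link = 1179.72/1080.99 = 1.091333
Link Year 1→Year 2:
ΣP(Year 2)Q(Year 1) = 4.00×78 + 61.48×15 = 312 + 922.2 = 1234.2
ΣP(Year 1)Q(Year 1) = 3.71×78 + 55.21×15 = 289.38 + 828.15 = 1117.53
link = 1234.2/1117.53 = 1.104400
Link Year 2→Year 3:
ΣP(Year 3)Q(Year 2) = 3.31×84 + 66.94×13 = 278.04 + 870.22 = 1148.26
ΣP(Year 2)Q(Year 2) = 4.00×84 + 61.48×13 = 336 + 799.24 = 1135.24
link = 1148.26/1135.24 = 1.011469
Chained index = 100 × 1.091333 × 1.104400 × 1.011469 = 121.9091

121.91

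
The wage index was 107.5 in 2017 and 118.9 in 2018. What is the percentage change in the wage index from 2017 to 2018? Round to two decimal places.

Change = (118.9 − 107.5) / 107.5 × 100
       = 11.4 / 107.5 × 100 = 10.6047%

10.60%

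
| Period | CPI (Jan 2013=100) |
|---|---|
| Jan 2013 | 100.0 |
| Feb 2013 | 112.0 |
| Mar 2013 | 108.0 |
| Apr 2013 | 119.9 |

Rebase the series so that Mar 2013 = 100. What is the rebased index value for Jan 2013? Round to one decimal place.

Rebased(Jan 2013) = 100.0 / 108.0 × 100 = 92.5926

92.6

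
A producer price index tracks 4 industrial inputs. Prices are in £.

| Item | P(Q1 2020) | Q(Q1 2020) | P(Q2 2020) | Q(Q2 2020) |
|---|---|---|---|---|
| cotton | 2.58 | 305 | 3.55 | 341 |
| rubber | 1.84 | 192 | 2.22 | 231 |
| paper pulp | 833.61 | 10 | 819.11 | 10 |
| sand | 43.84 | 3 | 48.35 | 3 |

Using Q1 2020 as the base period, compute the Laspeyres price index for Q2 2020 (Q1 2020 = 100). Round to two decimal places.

Laspeyres price index uses base-period quantities as weights.
ΣP(Q2 2020)·Q(Q1 2020) = 3.55×305 + 2.22×192 + 819.11×10 + 48.35×3 = 1082.75 + 426.24 + 8191.1 + 145.05 = 9845.14
ΣP(Q1 2020)·Q(Q1 2020) = 2.58×305 + 1.84×192 + 833.61×10 + 43.84×3 = 786.9 + 353.28 + 8336.1 + 131.52 = 9607.8
Index = 9845.14 / 9607.8 × 100 = 102.4703

102.47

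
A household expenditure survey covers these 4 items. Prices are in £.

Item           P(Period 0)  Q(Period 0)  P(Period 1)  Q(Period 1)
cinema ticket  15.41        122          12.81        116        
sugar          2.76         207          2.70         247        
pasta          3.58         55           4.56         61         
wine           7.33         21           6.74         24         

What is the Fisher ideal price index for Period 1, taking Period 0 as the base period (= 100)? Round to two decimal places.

90.13

Laspeyres component (base-period weights):
ΣP(Period 1)Q(Period 0) = 12.81×122 + 2.70×207 + 4.56×55 + 6.74×21 = 1562.82 + 558.9 + 250.8 + 141.54 = 2514.06
ΣP(Period 0)Q(Period 0) = 15.41×122 + 2.76×207 + 3.58×55 + 7.33×21 = 1880.02 + 571.32 + 196.9 + 153.93 = 2802.17
L = 2514.06 / 2802.17 × 100 = 89.7183
Paasche component (current-period weights):
ΣP(Period 1)Q(Period 1) = 12.81×116 + 2.70×247 + 4.56×61 + 6.74×24 = 1485.96 + 666.9 + 278.16 + 161.76 = 2592.78
ΣP(Period 0)Q(Period 1) = 15.41×116 + 2.76×247 + 3.58×61 + 7.33×24 = 1787.56 + 681.72 + 218.38 + 175.92 = 2863.58
P = 2592.78 / 2863.58 × 100 = 90.5433
Fisher = √(L × P) = √(89.7183 × 90.5433) = 90.1299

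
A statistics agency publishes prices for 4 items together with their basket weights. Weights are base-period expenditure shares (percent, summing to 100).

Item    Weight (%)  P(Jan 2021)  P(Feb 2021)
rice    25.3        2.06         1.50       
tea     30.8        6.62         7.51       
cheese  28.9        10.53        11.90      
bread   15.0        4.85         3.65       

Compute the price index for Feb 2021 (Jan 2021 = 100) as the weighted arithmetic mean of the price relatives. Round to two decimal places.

97.31

rice: 25.3 × (1.50/2.06) = 25.3 × 0.728155 = 18.4223
tea: 30.8 × (7.51/6.62) = 30.8 × 1.134441 = 34.9408
cheese: 28.9 × (11.90/10.53) = 28.9 × 1.130104 = 32.6600
bread: 15.0 × (3.65/4.85) = 15.0 × 0.752577 = 11.2887
Index = Σ wᵢ·(p₁ᵢ/p₀ᵢ) = 18.4223 + 34.9408 + 32.6600 + 11.2887 = 97.3118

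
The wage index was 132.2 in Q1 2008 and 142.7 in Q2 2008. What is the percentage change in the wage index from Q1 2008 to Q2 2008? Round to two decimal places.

Change = (142.7 − 132.2) / 132.2 × 100
       = 10.5 / 132.2 × 100 = 7.9425%

7.94%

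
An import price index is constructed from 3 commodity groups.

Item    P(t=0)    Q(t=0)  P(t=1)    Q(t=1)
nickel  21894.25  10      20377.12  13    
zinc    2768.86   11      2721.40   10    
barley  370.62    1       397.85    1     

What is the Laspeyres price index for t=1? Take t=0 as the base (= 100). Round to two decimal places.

Laspeyres price index uses base-period quantities as weights.
ΣP(t=1)·Q(t=0) = 20377.12×10 + 2721.40×11 + 397.85×1 = 203771.2 + 29935.4 + 397.85 = 234104.45
ΣP(t=0)·Q(t=0) = 21894.25×10 + 2768.86×11 + 370.62×1 = 218942.5 + 30457.46 + 370.62 = 249770.58
Index = 234104.45 / 249770.58 × 100 = 93.7278

93.73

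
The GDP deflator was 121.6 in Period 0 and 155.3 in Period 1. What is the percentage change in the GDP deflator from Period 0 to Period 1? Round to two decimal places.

27.71%

Change = (155.3 − 121.6) / 121.6 × 100
       = 33.7 / 121.6 × 100 = 27.7138%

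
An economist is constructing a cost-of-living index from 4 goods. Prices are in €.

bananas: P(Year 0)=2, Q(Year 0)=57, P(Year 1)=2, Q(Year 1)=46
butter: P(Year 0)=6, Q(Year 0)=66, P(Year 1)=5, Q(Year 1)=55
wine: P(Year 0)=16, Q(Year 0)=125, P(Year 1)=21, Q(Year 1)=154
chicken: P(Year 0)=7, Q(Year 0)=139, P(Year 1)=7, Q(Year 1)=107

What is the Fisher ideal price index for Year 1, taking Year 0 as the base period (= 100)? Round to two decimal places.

117.85

Laspeyres component (base-period weights):
ΣP(Year 1)Q(Year 0) = 2×57 + 5×66 + 21×125 + 7×139 = 114 + 330 + 2625 + 973 = 4042
ΣP(Year 0)Q(Year 0) = 2×57 + 6×66 + 16×125 + 7×139 = 114 + 396 + 2000 + 973 = 3483
L = 4042 / 3483 × 100 = 116.0494
Paasche component (current-period weights):
ΣP(Year 1)Q(Year 1) = 2×46 + 5×55 + 21×154 + 7×107 = 92 + 275 + 3234 + 749 = 4350
ΣP(Year 0)Q(Year 1) = 2×46 + 6×55 + 16×154 + 7×107 = 92 + 330 + 2464 + 749 = 3635
P = 4350 / 3635 × 100 = 119.6699
Fisher = √(L × P) = √(116.0494 × 119.6699) = 117.8457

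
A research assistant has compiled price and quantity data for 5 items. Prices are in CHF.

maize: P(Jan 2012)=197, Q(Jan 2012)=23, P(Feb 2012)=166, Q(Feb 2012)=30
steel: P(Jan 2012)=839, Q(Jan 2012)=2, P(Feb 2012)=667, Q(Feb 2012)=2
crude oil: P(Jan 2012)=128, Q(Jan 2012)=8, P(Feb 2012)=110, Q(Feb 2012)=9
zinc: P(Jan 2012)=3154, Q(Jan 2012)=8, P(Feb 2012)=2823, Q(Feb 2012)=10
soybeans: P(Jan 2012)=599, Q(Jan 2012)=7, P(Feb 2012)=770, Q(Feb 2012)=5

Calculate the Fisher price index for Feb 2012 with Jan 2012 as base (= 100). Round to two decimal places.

91.88

Laspeyres component (base-period weights):
ΣP(Feb 2012)Q(Jan 2012) = 166×23 + 667×2 + 110×8 + 2823×8 + 770×7 = 3818 + 1334 + 880 + 22584 + 5390 = 34006
ΣP(Jan 2012)Q(Jan 2012) = 197×23 + 839×2 + 128×8 + 3154×8 + 599×7 = 4531 + 1678 + 1024 + 25232 + 4193 = 36658
L = 34006 / 36658 × 100 = 92.7656
Paasche component (current-period weights):
ΣP(Feb 2012)Q(Feb 2012) = 166×30 + 667×2 + 110×9 + 2823×10 + 770×5 = 4980 + 1334 + 990 + 28230 + 3850 = 39384
ΣP(Jan 2012)Q(Feb 2012) = 197×30 + 839×2 + 128×9 + 3154×10 + 599×5 = 5910 + 1678 + 1152 + 31540 + 2995 = 43275
P = 39384 / 43275 × 100 = 91.0087
Fisher = √(L × P) = √(92.7656 × 91.0087) = 91.8829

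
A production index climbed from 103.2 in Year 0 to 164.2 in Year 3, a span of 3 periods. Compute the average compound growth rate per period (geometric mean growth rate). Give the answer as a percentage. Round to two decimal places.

16.74%

Growth factor = (164.2/103.2)^(1/3) = (1.591085)^(1/3) = 1.167431
Growth rate = 1.167431 − 1 = 0.167431 = 16.7431%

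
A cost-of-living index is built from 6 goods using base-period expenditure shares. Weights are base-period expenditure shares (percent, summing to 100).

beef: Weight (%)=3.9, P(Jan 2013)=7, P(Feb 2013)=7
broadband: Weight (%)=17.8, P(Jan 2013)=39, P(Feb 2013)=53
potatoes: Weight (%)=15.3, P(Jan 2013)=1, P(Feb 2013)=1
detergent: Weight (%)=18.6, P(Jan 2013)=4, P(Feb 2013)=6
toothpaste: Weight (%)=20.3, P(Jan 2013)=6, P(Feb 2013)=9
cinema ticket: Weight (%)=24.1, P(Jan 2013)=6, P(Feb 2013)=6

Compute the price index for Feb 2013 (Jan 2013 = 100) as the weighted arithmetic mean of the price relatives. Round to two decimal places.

beef: 3.9 × (7/7) = 3.9 × 1.000000 = 3.9000
broadband: 17.8 × (53/39) = 17.8 × 1.358974 = 24.1897
potatoes: 15.3 × (1/1) = 15.3 × 1.000000 = 15.3000
detergent: 18.6 × (6/4) = 18.6 × 1.500000 = 27.9000
toothpaste: 20.3 × (9/6) = 20.3 × 1.500000 = 30.4500
cinema ticket: 24.1 × (6/6) = 24.1 × 1.000000 = 24.1000
Index = Σ wᵢ·(p₁ᵢ/p₀ᵢ) = 3.9000 + 24.1897 + 15.3000 + 27.9000 + 30.4500 + 24.1000 = 125.8397

125.84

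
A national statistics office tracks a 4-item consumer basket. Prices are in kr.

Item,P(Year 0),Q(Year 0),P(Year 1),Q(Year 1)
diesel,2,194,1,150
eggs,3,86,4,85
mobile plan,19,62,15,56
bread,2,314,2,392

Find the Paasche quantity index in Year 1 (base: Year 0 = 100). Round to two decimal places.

100.86

Paasche quantity index uses current-period prices as weights.
ΣP(Year 1)·Q(Year 1) = 1×150 + 4×85 + 15×56 + 2×392 = 150 + 340 + 840 + 784 = 2114
ΣP(Year 1)·Q(Year 0) = 1×194 + 4×86 + 15×62 + 2×314 = 194 + 344 + 930 + 628 = 2096
Index = 2114 / 2096 × 100 = 100.8588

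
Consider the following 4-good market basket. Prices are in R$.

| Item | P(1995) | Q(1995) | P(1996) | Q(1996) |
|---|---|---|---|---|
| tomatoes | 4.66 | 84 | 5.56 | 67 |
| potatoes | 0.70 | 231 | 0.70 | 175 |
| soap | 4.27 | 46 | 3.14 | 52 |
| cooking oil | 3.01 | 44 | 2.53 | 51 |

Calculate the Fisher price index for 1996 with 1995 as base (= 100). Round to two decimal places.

98.71

Laspeyres component (base-period weights):
ΣP(1996)Q(1995) = 5.56×84 + 0.70×231 + 3.14×46 + 2.53×44 = 467.04 + 161.7 + 144.44 + 111.32 = 884.5
ΣP(1995)Q(1995) = 4.66×84 + 0.70×231 + 4.27×46 + 3.01×44 = 391.44 + 161.7 + 196.42 + 132.44 = 882
L = 884.5 / 882 × 100 = 100.2834
Paasche component (current-period weights):
ΣP(1996)Q(1996) = 5.56×67 + 0.70×175 + 3.14×52 + 2.53×51 = 372.52 + 122.5 + 163.28 + 129.03 = 787.33
ΣP(1995)Q(1996) = 4.66×67 + 0.70×175 + 4.27×52 + 3.01×51 = 312.22 + 122.5 + 222.04 + 153.51 = 810.27
P = 787.33 / 810.27 × 100 = 97.1688
Fisher = √(L × P) = √(100.2834 × 97.1688) = 98.7139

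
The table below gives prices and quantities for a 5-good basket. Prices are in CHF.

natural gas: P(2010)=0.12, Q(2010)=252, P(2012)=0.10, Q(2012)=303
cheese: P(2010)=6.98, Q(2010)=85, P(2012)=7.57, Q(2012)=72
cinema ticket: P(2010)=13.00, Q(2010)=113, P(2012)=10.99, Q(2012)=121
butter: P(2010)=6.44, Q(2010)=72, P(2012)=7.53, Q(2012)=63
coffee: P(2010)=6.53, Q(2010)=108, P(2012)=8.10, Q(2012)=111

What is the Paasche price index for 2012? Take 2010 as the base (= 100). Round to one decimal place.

Paasche price index uses current-period quantities as weights.
ΣP(2012)·Q(2012) = 0.10×303 + 7.57×72 + 10.99×121 + 7.53×63 + 8.10×111 = 30.3 + 545.04 + 1329.79 + 474.39 + 899.1 = 3278.62
ΣP(2010)·Q(2012) = 0.12×303 + 6.98×72 + 13.00×121 + 6.44×63 + 6.53×111 = 36.36 + 502.56 + 1573 + 405.72 + 724.83 = 3242.47
Index = 3278.62 / 3242.47 × 100 = 101.1149

101.1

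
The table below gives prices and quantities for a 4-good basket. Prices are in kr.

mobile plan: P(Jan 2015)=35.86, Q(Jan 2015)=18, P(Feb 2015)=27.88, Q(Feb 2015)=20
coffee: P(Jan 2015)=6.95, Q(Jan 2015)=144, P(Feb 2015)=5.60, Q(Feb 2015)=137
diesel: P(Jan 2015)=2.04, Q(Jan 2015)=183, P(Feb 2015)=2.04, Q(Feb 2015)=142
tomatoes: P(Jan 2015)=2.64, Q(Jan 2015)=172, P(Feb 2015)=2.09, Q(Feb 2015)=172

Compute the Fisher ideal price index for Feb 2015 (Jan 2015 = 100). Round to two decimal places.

Laspeyres component (base-period weights):
ΣP(Feb 2015)Q(Jan 2015) = 27.88×18 + 5.60×144 + 2.04×183 + 2.09×172 = 501.84 + 806.4 + 373.32 + 359.48 = 2041.04
ΣP(Jan 2015)Q(Jan 2015) = 35.86×18 + 6.95×144 + 2.04×183 + 2.64×172 = 645.48 + 1000.8 + 373.32 + 454.08 = 2473.68
L = 2041.04 / 2473.68 × 100 = 82.5103
Paasche component (current-period weights):
ΣP(Feb 2015)Q(Feb 2015) = 27.88×20 + 5.60×137 + 2.04×142 + 2.09×172 = 557.6 + 767.2 + 289.68 + 359.48 = 1973.96
ΣP(Jan 2015)Q(Feb 2015) = 35.86×20 + 6.95×137 + 2.04×142 + 2.64×172 = 717.2 + 952.15 + 289.68 + 454.08 = 2413.11
P = 1973.96 / 2413.11 × 100 = 81.8015
Fisher = √(L × P) = √(82.5103 × 81.8015) = 82.1551

82.16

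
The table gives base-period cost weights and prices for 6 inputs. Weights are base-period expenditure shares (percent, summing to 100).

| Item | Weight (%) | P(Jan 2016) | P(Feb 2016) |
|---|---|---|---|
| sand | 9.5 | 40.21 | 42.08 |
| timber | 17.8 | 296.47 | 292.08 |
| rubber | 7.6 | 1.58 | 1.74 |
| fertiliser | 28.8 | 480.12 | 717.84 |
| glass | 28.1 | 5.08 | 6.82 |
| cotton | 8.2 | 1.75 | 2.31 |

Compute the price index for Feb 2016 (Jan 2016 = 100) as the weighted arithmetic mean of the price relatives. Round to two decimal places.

sand: 9.5 × (42.08/40.21) = 9.5 × 1.046506 = 9.9418
timber: 17.8 × (292.08/296.47) = 17.8 × 0.985192 = 17.5364
rubber: 7.6 × (1.74/1.58) = 7.6 × 1.101266 = 8.3696
fertiliser: 28.8 × (717.84/480.12) = 28.8 × 1.495126 = 43.0596
glass: 28.1 × (6.82/5.08) = 28.1 × 1.342520 = 37.7248
cotton: 8.2 × (2.31/1.75) = 8.2 × 1.320000 = 10.8240
Index = Σ wᵢ·(p₁ᵢ/p₀ᵢ) = 9.9418 + 17.5364 + 8.3696 + 43.0596 + 37.7248 + 10.8240 = 127.4563

127.46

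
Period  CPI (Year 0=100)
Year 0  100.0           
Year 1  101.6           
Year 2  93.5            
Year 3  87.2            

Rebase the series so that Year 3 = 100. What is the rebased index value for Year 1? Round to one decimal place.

Rebased(Year 1) = 101.6 / 87.2 × 100 = 116.5138

116.5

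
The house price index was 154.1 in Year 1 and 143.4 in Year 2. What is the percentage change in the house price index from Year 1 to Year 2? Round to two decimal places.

-6.94%

Change = (143.4 − 154.1) / 154.1 × 100
       = -10.7 / 154.1 × 100 = -6.9435%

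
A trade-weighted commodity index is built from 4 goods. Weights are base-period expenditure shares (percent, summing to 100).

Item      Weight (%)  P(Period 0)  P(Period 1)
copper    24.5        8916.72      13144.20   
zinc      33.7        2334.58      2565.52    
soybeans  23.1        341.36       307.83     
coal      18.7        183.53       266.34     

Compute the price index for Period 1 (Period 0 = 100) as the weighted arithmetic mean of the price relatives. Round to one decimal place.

copper: 24.5 × (13144.20/8916.72) = 24.5 × 1.474107 = 36.1156
zinc: 33.7 × (2565.52/2334.58) = 33.7 × 1.098921 = 37.0337
soybeans: 23.1 × (307.83/341.36) = 23.1 × 0.901775 = 20.8310
coal: 18.7 × (266.34/183.53) = 18.7 × 1.451207 = 27.1376
Index = Σ wᵢ·(p₁ᵢ/p₀ᵢ) = 36.1156 + 37.0337 + 20.8310 + 27.1376 = 121.1179

121.1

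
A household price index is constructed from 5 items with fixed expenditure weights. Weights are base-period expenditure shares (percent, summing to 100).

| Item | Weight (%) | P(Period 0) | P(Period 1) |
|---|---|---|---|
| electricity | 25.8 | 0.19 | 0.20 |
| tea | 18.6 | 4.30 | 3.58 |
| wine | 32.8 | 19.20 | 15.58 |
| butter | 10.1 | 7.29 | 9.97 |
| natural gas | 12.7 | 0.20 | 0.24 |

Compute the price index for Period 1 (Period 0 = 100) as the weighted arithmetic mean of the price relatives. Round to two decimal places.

98.31

electricity: 25.8 × (0.20/0.19) = 25.8 × 1.052632 = 27.1579
tea: 18.6 × (3.58/4.30) = 18.6 × 0.832558 = 15.4856
wine: 32.8 × (15.58/19.20) = 32.8 × 0.811458 = 26.6158
butter: 10.1 × (9.97/7.29) = 10.1 × 1.367627 = 13.8130
natural gas: 12.7 × (0.24/0.20) = 12.7 × 1.200000 = 15.2400
Index = Σ wᵢ·(p₁ᵢ/p₀ᵢ) = 27.1579 + 15.4856 + 26.6158 + 13.8130 + 15.2400 = 98.3123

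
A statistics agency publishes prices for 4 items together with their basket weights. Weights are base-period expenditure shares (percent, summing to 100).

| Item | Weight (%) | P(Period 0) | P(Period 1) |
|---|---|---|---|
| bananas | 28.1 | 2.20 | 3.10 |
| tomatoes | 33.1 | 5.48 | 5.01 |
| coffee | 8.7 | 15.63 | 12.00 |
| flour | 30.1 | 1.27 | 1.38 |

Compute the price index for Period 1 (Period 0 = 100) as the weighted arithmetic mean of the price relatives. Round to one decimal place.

109.2

bananas: 28.1 × (3.10/2.20) = 28.1 × 1.409091 = 39.5955
tomatoes: 33.1 × (5.01/5.48) = 33.1 × 0.914234 = 30.2611
coffee: 8.7 × (12.00/15.63) = 8.7 × 0.767754 = 6.6795
flour: 30.1 × (1.38/1.27) = 30.1 × 1.086614 = 32.7071
Index = Σ wᵢ·(p₁ᵢ/p₀ᵢ) = 39.5955 + 30.2611 + 6.6795 + 32.7071 = 109.2431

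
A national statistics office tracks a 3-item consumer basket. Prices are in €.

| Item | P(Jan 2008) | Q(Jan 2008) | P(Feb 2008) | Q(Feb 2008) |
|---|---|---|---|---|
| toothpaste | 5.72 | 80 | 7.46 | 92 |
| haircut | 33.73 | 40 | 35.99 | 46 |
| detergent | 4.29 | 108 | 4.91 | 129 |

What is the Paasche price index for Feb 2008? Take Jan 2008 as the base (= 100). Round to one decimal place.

113.1

Paasche price index uses current-period quantities as weights.
ΣP(Feb 2008)·Q(Feb 2008) = 7.46×92 + 35.99×46 + 4.91×129 = 686.32 + 1655.54 + 633.39 = 2975.25
ΣP(Jan 2008)·Q(Feb 2008) = 5.72×92 + 33.73×46 + 4.29×129 = 526.24 + 1551.58 + 553.41 = 2631.23
Index = 2975.25 / 2631.23 × 100 = 113.0745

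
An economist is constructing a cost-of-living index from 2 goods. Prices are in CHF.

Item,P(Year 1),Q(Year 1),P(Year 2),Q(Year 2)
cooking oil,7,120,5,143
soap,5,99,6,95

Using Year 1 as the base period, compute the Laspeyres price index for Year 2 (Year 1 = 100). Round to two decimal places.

89.44

Laspeyres price index uses base-period quantities as weights.
ΣP(Year 2)·Q(Year 1) = 5×120 + 6×99 = 600 + 594 = 1194
ΣP(Year 1)·Q(Year 1) = 7×120 + 5×99 = 840 + 495 = 1335
Index = 1194 / 1335 × 100 = 89.4382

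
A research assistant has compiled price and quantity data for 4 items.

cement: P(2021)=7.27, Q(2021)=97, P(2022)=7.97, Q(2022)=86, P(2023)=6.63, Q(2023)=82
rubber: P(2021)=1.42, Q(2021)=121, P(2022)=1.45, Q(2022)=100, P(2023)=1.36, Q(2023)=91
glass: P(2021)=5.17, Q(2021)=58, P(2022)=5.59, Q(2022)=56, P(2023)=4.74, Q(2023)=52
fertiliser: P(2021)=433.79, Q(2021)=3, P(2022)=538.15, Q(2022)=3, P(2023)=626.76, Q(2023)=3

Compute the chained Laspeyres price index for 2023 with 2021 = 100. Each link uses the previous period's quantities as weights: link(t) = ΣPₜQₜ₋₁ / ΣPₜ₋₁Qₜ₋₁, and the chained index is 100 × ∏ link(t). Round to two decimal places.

Link 2021→2022:
ΣP(2022)Q(2021) = 7.97×97 + 1.45×121 + 5.59×58 + 538.15×3 = 773.09 + 175.45 + 324.22 + 1614.45 = 2887.21
ΣP(2021)Q(2021) = 7.27×97 + 1.42×121 + 5.17×58 + 433.79×3 = 705.19 + 171.82 + 299.86 + 1301.37 = 2478.24
link = 2887.21/2478.24 = 1.165024
Link 2022→2023:
ΣP(2023)Q(2022) = 6.63×86 + 1.36×100 + 4.74×56 + 626.76×3 = 570.18 + 136 + 265.44 + 1880.28 = 2851.9
ΣP(2022)Q(2022) = 7.97×86 + 1.45×100 + 5.59×56 + 538.15×3 = 685.42 + 145 + 313.04 + 1614.45 = 2757.91
link = 2851.9/2757.91 = 1.034080
Chained index = 100 × 1.165024 × 1.034080 = 120.4729

120.47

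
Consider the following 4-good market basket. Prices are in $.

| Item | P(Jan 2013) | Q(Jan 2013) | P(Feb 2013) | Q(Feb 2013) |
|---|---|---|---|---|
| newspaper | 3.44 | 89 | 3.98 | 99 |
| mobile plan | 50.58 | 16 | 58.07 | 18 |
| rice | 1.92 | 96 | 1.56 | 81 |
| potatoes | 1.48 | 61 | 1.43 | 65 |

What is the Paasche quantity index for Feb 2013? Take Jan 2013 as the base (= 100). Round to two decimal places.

Paasche quantity index uses current-period prices as weights.
ΣP(Feb 2013)·Q(Feb 2013) = 3.98×99 + 58.07×18 + 1.56×81 + 1.43×65 = 394.02 + 1045.26 + 126.36 + 92.95 = 1658.59
ΣP(Feb 2013)·Q(Jan 2013) = 3.98×89 + 58.07×16 + 1.56×96 + 1.43×61 = 354.22 + 929.12 + 149.76 + 87.23 = 1520.33
Index = 1658.59 / 1520.33 × 100 = 109.0941

109.09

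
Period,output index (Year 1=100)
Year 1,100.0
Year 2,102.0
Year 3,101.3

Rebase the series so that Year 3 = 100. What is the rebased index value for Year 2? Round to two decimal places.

100.69

Rebased(Year 2) = 102.0 / 101.3 × 100 = 100.6910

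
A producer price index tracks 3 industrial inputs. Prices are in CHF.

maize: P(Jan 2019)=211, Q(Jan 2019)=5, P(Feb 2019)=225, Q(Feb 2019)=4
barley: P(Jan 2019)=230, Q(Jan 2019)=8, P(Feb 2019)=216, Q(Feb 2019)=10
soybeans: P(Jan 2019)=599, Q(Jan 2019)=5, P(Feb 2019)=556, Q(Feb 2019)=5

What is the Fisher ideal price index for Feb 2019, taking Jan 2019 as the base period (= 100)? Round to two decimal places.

95.38

Laspeyres component (base-period weights):
ΣP(Feb 2019)Q(Jan 2019) = 225×5 + 216×8 + 556×5 = 1125 + 1728 + 2780 = 5633
ΣP(Jan 2019)Q(Jan 2019) = 211×5 + 230×8 + 599×5 = 1055 + 1840 + 2995 = 5890
L = 5633 / 5890 × 100 = 95.6367
Paasche component (current-period weights):
ΣP(Feb 2019)Q(Feb 2019) = 225×4 + 216×10 + 556×5 = 900 + 2160 + 2780 = 5840
ΣP(Jan 2019)Q(Feb 2019) = 211×4 + 230×10 + 599×5 = 844 + 2300 + 2995 = 6139
P = 5840 / 6139 × 100 = 95.1295
Fisher = √(L × P) = √(95.6367 × 95.1295) = 95.3827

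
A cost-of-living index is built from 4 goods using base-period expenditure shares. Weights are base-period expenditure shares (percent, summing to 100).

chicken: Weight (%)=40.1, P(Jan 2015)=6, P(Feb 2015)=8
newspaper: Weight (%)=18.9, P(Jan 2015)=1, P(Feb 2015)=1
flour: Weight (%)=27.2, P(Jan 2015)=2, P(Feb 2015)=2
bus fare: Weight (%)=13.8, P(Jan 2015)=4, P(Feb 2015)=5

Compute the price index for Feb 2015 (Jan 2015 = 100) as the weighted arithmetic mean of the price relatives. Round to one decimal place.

116.8

chicken: 40.1 × (8/6) = 40.1 × 1.333333 = 53.4667
newspaper: 18.9 × (1/1) = 18.9 × 1.000000 = 18.9000
flour: 27.2 × (2/2) = 27.2 × 1.000000 = 27.2000
bus fare: 13.8 × (5/4) = 13.8 × 1.250000 = 17.2500
Index = Σ wᵢ·(p₁ᵢ/p₀ᵢ) = 53.4667 + 18.9000 + 27.2000 + 17.2500 = 116.8167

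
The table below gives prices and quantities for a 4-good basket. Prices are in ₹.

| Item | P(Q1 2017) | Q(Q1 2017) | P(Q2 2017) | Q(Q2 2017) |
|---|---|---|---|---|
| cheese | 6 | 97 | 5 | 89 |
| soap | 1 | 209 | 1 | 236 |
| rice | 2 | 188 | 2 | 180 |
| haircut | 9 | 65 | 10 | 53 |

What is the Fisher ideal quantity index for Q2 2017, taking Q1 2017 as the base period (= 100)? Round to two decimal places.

91.53

Laspeyres component (base-period weights):
ΣP(Q1 2017)Q(Q2 2017) = 6×89 + 1×236 + 2×180 + 9×53 = 534 + 236 + 360 + 477 = 1607
ΣP(Q1 2017)Q(Q1 2017) = 6×97 + 1×209 + 2×188 + 9×65 = 582 + 209 + 376 + 585 = 1752
L = 1607 / 1752 × 100 = 91.7237
Paasche component (current-period weights):
ΣP(Q2 2017)Q(Q2 2017) = 5×89 + 1×236 + 2×180 + 10×53 = 445 + 236 + 360 + 530 = 1571
ΣP(Q2 2017)Q(Q1 2017) = 5×97 + 1×209 + 2×188 + 10×65 = 485 + 209 + 376 + 650 = 1720
P = 1571 / 1720 × 100 = 91.3372
Fisher = √(L × P) = √(91.7237 × 91.3372) = 91.5303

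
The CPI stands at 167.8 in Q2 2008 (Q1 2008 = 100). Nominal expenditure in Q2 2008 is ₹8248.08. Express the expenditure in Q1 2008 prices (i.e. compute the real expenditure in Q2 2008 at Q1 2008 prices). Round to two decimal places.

Real = Nominal ÷ (Index/100) = 8248.08 ÷ (167.8/100)
     = 8248.08 ÷ 1.678 = 4915.4231

4915.42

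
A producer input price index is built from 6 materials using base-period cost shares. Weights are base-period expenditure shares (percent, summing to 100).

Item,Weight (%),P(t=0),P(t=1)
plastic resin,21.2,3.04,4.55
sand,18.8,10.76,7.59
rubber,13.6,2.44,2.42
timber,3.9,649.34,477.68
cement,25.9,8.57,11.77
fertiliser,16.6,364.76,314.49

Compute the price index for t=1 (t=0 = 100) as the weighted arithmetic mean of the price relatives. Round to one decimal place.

111.2

plastic resin: 21.2 × (4.55/3.04) = 21.2 × 1.496711 = 31.7303
sand: 18.8 × (7.59/10.76) = 18.8 × 0.705390 = 13.2613
rubber: 13.6 × (2.42/2.44) = 13.6 × 0.991803 = 13.4885
timber: 3.9 × (477.68/649.34) = 3.9 × 0.735639 = 2.8690
cement: 25.9 × (11.77/8.57) = 25.9 × 1.373396 = 35.5709
fertiliser: 16.6 × (314.49/364.76) = 16.6 × 0.862183 = 14.3122
Index = Σ wᵢ·(p₁ᵢ/p₀ᵢ) = 31.7303 + 13.2613 + 13.4885 + 2.8690 + 35.5709 + 14.3122 = 111.2323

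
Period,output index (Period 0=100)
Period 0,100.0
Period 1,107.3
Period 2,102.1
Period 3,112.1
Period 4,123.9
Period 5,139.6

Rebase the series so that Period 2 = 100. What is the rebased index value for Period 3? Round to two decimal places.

109.79

Rebased(Period 3) = 112.1 / 102.1 × 100 = 109.7943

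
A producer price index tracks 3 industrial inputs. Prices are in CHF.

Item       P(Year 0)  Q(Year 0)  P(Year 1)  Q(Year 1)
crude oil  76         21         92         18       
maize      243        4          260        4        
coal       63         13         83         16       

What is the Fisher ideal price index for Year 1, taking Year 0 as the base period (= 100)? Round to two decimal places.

119.90

Laspeyres component (base-period weights):
ΣP(Year 1)Q(Year 0) = 92×21 + 260×4 + 83×13 = 1932 + 1040 + 1079 = 4051
ΣP(Year 0)Q(Year 0) = 76×21 + 243×4 + 63×13 = 1596 + 972 + 819 = 3387
L = 4051 / 3387 × 100 = 119.6044
Paasche component (current-period weights):
ΣP(Year 1)Q(Year 1) = 92×18 + 260×4 + 83×16 = 1656 + 1040 + 1328 = 4024
ΣP(Year 0)Q(Year 1) = 76×18 + 243×4 + 63×16 = 1368 + 972 + 1008 = 3348
P = 4024 / 3348 × 100 = 120.1912
Fisher = √(L × P) = √(119.6044 × 120.1912) = 119.8974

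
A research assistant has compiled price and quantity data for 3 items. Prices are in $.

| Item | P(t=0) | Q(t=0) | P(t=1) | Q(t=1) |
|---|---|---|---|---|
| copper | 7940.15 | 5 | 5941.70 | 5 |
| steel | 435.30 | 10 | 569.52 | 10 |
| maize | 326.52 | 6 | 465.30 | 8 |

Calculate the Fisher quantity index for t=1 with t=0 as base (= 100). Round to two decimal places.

Laspeyres component (base-period weights):
ΣP(t=0)Q(t=1) = 7940.15×5 + 435.30×10 + 326.52×8 = 39700.75 + 4353 + 2612.16 = 46665.91
ΣP(t=0)Q(t=0) = 7940.15×5 + 435.30×10 + 326.52×6 = 39700.75 + 4353 + 1959.12 = 46012.87
L = 46665.91 / 46012.87 × 100 = 101.4193
Paasche component (current-period weights):
ΣP(t=1)Q(t=1) = 5941.70×5 + 569.52×10 + 465.30×8 = 29708.5 + 5695.2 + 3722.4 = 39126.1
ΣP(t=1)Q(t=0) = 5941.70×5 + 569.52×10 + 465.30×6 = 29708.5 + 5695.2 + 2791.8 = 38195.5
P = 39126.1 / 38195.5 × 100 = 102.4364
Fisher = √(L × P) = √(101.4193 × 102.4364) = 101.9266

101.93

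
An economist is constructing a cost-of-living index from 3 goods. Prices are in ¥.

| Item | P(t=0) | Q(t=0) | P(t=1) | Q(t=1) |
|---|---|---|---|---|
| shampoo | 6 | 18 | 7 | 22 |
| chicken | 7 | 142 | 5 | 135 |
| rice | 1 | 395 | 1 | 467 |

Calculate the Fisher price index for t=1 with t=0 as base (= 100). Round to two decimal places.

83.08

Laspeyres component (base-period weights):
ΣP(t=1)Q(t=0) = 7×18 + 5×142 + 1×395 = 126 + 710 + 395 = 1231
ΣP(t=0)Q(t=0) = 6×18 + 7×142 + 1×395 = 108 + 994 + 395 = 1497
L = 1231 / 1497 × 100 = 82.2311
Paasche component (current-period weights):
ΣP(t=1)Q(t=1) = 7×22 + 5×135 + 1×467 = 154 + 675 + 467 = 1296
ΣP(t=0)Q(t=1) = 6×22 + 7×135 + 1×467 = 132 + 945 + 467 = 1544
P = 1296 / 1544 × 100 = 83.9378
Fisher = √(L × P) = √(82.2311 × 83.9378) = 83.0801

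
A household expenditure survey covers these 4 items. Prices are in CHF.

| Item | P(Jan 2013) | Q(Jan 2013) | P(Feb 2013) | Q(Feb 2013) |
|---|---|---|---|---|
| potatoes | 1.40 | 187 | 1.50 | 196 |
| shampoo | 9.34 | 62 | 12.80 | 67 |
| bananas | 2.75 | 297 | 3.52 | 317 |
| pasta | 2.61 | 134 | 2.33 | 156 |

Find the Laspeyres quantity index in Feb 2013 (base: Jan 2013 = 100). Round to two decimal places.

Laspeyres quantity index uses base-period prices as weights.
ΣP(Jan 2013)·Q(Feb 2013) = 1.40×196 + 9.34×67 + 2.75×317 + 2.61×156 = 274.4 + 625.78 + 871.75 + 407.16 = 2179.09
ΣP(Jan 2013)·Q(Jan 2013) = 1.40×187 + 9.34×62 + 2.75×297 + 2.61×134 = 261.8 + 579.08 + 816.75 + 349.74 = 2007.37
Index = 2179.09 / 2007.37 × 100 = 108.5545

108.55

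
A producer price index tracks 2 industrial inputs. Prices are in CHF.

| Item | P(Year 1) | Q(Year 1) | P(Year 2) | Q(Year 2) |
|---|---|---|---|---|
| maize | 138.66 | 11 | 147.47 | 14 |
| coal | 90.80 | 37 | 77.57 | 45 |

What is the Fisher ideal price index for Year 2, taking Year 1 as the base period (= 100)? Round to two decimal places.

92.07

Laspeyres component (base-period weights):
ΣP(Year 2)Q(Year 1) = 147.47×11 + 77.57×37 = 1622.17 + 2870.09 = 4492.26
ΣP(Year 1)Q(Year 1) = 138.66×11 + 90.80×37 = 1525.26 + 3359.6 = 4884.86
L = 4492.26 / 4884.86 × 100 = 91.9629
Paasche component (current-period weights):
ΣP(Year 2)Q(Year 2) = 147.47×14 + 77.57×45 = 2064.58 + 3490.65 = 5555.23
ΣP(Year 1)Q(Year 2) = 138.66×14 + 90.80×45 = 1941.24 + 4086 = 6027.24
P = 5555.23 / 6027.24 × 100 = 92.1687
Fisher = √(L × P) = √(91.9629 × 92.1687) = 92.0658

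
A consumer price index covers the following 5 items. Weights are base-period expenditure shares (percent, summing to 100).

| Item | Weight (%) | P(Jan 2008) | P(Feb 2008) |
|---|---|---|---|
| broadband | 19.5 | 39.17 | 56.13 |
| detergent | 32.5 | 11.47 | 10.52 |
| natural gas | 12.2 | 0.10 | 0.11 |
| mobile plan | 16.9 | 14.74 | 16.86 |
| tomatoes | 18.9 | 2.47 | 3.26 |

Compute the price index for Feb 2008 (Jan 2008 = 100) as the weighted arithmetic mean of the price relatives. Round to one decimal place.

broadband: 19.5 × (56.13/39.17) = 19.5 × 1.432984 = 27.9432
detergent: 32.5 × (10.52/11.47) = 32.5 × 0.917175 = 29.8082
natural gas: 12.2 × (0.11/0.10) = 12.2 × 1.100000 = 13.4200
mobile plan: 16.9 × (16.86/14.74) = 16.9 × 1.143826 = 19.3307
tomatoes: 18.9 × (3.26/2.47) = 18.9 × 1.319838 = 24.9449
Index = Σ wᵢ·(p₁ᵢ/p₀ᵢ) = 27.9432 + 29.8082 + 13.4200 + 19.3307 + 24.9449 = 115.4470

115.4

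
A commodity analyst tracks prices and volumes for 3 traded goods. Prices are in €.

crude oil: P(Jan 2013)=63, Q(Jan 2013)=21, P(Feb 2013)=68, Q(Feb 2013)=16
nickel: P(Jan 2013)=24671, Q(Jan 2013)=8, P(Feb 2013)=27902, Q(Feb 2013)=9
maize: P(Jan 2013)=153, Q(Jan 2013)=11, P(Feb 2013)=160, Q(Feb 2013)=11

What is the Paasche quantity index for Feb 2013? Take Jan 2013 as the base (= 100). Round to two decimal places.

112.17

Paasche quantity index uses current-period prices as weights.
ΣP(Feb 2013)·Q(Feb 2013) = 68×16 + 27902×9 + 160×11 = 1088 + 251118 + 1760 = 253966
ΣP(Feb 2013)·Q(Jan 2013) = 68×21 + 27902×8 + 160×11 = 1428 + 223216 + 1760 = 226404
Index = 253966 / 226404 × 100 = 112.1738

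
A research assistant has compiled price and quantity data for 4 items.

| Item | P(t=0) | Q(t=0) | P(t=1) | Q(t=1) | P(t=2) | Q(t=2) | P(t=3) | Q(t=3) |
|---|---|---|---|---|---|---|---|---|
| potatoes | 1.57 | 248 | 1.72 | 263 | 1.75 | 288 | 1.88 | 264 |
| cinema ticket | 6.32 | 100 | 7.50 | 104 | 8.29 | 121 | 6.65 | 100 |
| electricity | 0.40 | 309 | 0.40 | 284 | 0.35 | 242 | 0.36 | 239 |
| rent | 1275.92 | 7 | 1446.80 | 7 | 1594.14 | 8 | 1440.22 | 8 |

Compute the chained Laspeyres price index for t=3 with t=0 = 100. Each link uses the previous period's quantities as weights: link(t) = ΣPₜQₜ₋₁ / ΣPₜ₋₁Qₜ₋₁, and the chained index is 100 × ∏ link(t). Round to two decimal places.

112.31

Link t=0→t=1:
ΣP(t=1)Q(t=0) = 1.72×248 + 7.50×100 + 0.40×309 + 1446.80×7 = 426.56 + 750 + 123.6 + 10127.6 = 11427.76
ΣP(t=0)Q(t=0) = 1.57×248 + 6.32×100 + 0.40×309 + 1275.92×7 = 389.36 + 632 + 123.6 + 8931.44 = 10076.4
link = 11427.76/10076.4 = 1.134111
Link t=1→t=2:
ΣP(t=2)Q(t=1) = 1.75×263 + 8.29×104 + 0.35×284 + 1594.14×7 = 460.25 + 862.16 + 99.4 + 11158.98 = 12580.79
ΣP(t=1)Q(t=1) = 1.72×263 + 7.50×104 + 0.40×284 + 1446.80×7 = 452.36 + 780 + 113.6 + 10127.6 = 11473.56
link = 12580.79/11473.56 = 1.096503
Link t=2→t=3:
ΣP(t=3)Q(t=2) = 1.88×288 + 6.65×121 + 0.36×242 + 1440.22×8 = 541.44 + 804.65 + 87.12 + 11521.76 = 12954.97
ΣP(t=2)Q(t=2) = 1.75×288 + 8.29×121 + 0.35×242 + 1594.14×8 = 504 + 1003.09 + 84.7 + 12753.12 = 14344.91
link = 12954.97/14344.91 = 0.903106
Chained index = 100 × 1.134111 × 1.096503 × 0.903106 = 112.3063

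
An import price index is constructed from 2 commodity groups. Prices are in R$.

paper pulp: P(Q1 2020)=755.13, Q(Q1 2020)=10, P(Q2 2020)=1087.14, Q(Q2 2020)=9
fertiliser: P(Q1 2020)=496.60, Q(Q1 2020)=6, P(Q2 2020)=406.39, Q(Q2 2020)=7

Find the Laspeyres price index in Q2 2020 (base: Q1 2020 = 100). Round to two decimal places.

126.39

Laspeyres price index uses base-period quantities as weights.
ΣP(Q2 2020)·Q(Q1 2020) = 1087.14×10 + 406.39×6 = 10871.4 + 2438.34 = 13309.74
ΣP(Q1 2020)·Q(Q1 2020) = 755.13×10 + 496.60×6 = 7551.3 + 2979.6 = 10530.9
Index = 13309.74 / 10530.9 × 100 = 126.3875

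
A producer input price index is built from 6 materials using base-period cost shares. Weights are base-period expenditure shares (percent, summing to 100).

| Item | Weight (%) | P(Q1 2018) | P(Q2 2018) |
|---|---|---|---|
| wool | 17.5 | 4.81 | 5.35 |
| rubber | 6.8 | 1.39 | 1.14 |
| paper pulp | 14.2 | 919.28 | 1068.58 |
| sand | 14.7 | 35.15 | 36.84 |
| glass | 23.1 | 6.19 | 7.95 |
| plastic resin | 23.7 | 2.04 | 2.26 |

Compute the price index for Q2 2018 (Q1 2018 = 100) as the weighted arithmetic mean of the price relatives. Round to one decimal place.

112.9

wool: 17.5 × (5.35/4.81) = 17.5 × 1.112266 = 19.4647
rubber: 6.8 × (1.14/1.39) = 6.8 × 0.820144 = 5.5770
paper pulp: 14.2 × (1068.58/919.28) = 14.2 × 1.162410 = 16.5062
sand: 14.7 × (36.84/35.15) = 14.7 × 1.048080 = 15.4068
glass: 23.1 × (7.95/6.19) = 23.1 × 1.284330 = 29.6680
plastic resin: 23.7 × (2.26/2.04) = 23.7 × 1.107843 = 26.2559
Index = Σ wᵢ·(p₁ᵢ/p₀ᵢ) = 19.4647 + 5.5770 + 16.5062 + 15.4068 + 29.6680 + 26.2559 = 112.8785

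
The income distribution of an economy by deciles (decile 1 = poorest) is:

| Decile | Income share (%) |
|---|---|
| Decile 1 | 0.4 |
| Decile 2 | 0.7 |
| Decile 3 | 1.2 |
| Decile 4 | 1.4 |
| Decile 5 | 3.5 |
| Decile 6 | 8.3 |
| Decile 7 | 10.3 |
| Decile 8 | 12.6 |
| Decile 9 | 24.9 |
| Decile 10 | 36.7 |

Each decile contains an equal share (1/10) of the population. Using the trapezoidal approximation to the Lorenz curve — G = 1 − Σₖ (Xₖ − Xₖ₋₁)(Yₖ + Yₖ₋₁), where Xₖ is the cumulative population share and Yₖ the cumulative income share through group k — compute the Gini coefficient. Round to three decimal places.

0.585

Cumulative income shares Yₖ: 0.0040, 0.0110, 0.0230, 0.0370, 0.0720, 0.1550, 0.2580, 0.3840, 0.6330, 1.0000
Σ (Xₖ−Xₖ₋₁)(Yₖ+Yₖ₋₁) = (1/10)(0.0040+0.0000) + (1/10)(0.0110+0.0040) + (1/10)(0.0230+0.0110) + (1/10)(0.0370+0.0230) + (1/10)(0.0720+0.0370) + (1/10)(0.1550+0.0720) + (1/10)(0.2580+0.1550) + (1/10)(0.3840+0.2580) + (1/10)(0.6330+0.3840) + (1/10)(1.0000+0.6330)
  = 0.0004 + 0.0015 + 0.0034 + 0.0060 + 0.0109 + 0.0227 + 0.0413 + 0.0642 + 0.1017 + 0.1633 = 0.4154
G = 1 − 0.4154 = 0.5846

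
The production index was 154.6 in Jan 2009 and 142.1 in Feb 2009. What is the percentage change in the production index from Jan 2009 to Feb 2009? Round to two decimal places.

-8.09%

Change = (142.1 − 154.6) / 154.6 × 100
       = -12.5 / 154.6 × 100 = -8.0854%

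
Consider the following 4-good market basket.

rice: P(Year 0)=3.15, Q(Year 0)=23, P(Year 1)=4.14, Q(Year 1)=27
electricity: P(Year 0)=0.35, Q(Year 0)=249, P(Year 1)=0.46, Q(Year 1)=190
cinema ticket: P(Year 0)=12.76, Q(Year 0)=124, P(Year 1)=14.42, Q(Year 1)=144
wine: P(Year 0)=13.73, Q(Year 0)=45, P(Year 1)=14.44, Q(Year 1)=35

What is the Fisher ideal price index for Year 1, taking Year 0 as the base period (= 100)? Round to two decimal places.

112.41

Laspeyres component (base-period weights):
ΣP(Year 1)Q(Year 0) = 4.14×23 + 0.46×249 + 14.42×124 + 14.44×45 = 95.22 + 114.54 + 1788.08 + 649.8 = 2647.64
ΣP(Year 0)Q(Year 0) = 3.15×23 + 0.35×249 + 12.76×124 + 13.73×45 = 72.45 + 87.15 + 1582.24 + 617.85 = 2359.69
L = 2647.64 / 2359.69 × 100 = 112.2029
Paasche component (current-period weights):
ΣP(Year 1)Q(Year 1) = 4.14×27 + 0.46×190 + 14.42×144 + 14.44×35 = 111.78 + 87.4 + 2076.48 + 505.4 = 2781.06
ΣP(Year 0)Q(Year 1) = 3.15×27 + 0.35×190 + 12.76×144 + 13.73×35 = 85.05 + 66.5 + 1837.44 + 480.55 = 2469.54
P = 2781.06 / 2469.54 × 100 = 112.6145
Fisher = √(L × P) = √(112.2029 × 112.6145) = 112.4085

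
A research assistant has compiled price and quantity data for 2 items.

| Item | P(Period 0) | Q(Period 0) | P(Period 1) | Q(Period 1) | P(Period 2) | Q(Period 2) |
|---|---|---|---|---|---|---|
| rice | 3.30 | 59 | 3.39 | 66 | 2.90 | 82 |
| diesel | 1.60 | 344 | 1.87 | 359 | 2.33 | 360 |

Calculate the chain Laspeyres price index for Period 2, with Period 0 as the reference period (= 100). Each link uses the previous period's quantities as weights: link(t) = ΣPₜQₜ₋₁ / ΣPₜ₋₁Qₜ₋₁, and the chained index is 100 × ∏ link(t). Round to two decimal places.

Link Period 0→Period 1:
ΣP(Period 1)Q(Period 0) = 3.39×59 + 1.87×344 = 200.01 + 643.28 = 843.29
ΣP(Period 0)Q(Period 0) = 3.30×59 + 1.60×344 = 194.7 + 550.4 = 745.1
link = 843.29/745.1 = 1.131781
Link Period 1→Period 2:
ΣP(Period 2)Q(Period 1) = 2.90×66 + 2.33×359 = 191.4 + 836.47 = 1027.87
ΣP(Period 1)Q(Period 1) = 3.39×66 + 1.87×359 = 223.74 + 671.33 = 895.07
link = 1027.87/895.07 = 1.148368
Chained index = 100 × 1.131781 × 1.148368 = 129.9701

129.97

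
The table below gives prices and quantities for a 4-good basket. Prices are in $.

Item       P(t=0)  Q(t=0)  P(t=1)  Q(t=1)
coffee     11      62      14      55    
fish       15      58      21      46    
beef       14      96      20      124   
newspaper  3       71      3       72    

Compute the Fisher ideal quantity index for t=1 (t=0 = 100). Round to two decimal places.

104.74

Laspeyres component (base-period weights):
ΣP(t=0)Q(t=1) = 11×55 + 15×46 + 14×124 + 3×72 = 605 + 690 + 1736 + 216 = 3247
ΣP(t=0)Q(t=0) = 11×62 + 15×58 + 14×96 + 3×71 = 682 + 870 + 1344 + 213 = 3109
L = 3247 / 3109 × 100 = 104.4387
Paasche component (current-period weights):
ΣP(t=1)Q(t=1) = 14×55 + 21×46 + 20×124 + 3×72 = 770 + 966 + 2480 + 216 = 4432
ΣP(t=1)Q(t=0) = 14×62 + 21×58 + 20×96 + 3×71 = 868 + 1218 + 1920 + 213 = 4219
P = 4432 / 4219 × 100 = 105.0486
Fisher = √(L × P) = √(104.4387 × 105.0486) = 104.7432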